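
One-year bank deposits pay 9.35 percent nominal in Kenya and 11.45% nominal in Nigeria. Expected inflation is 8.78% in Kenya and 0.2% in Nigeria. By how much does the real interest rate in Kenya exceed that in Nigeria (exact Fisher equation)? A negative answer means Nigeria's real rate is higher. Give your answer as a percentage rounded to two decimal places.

Kenya: (1 + 0.0935)/(1 + 0.0878) − 1 = 0.5240%
Nigeria: (1 + 0.1145)/(1 + 0.0020) − 1 = 11.2275%
Differential = 0.5240% − 11.2275% = -10.7036% → -10.70%.

-10.70%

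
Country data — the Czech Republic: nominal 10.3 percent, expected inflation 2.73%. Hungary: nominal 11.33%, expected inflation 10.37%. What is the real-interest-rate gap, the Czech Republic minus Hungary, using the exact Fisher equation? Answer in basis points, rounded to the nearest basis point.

650 basis points

The Czech Republic: (1 + 0.1030)/(1 + 0.0273) − 1 = 7.3688%
Hungary: (1 + 0.1133)/(1 + 0.1037) − 1 = 0.8698%
Differential = 7.3688% − 0.8698% = 6.4990% → 650 basis points.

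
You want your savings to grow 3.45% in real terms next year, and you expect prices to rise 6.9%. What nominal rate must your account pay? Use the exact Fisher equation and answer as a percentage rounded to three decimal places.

(1 + i) = (1 + r)(1 + π) = 1.03450 × 1.06900 = 1.1058805
i = 1.1058805 − 1, so the required nominal rate is 10.588%.

10.588%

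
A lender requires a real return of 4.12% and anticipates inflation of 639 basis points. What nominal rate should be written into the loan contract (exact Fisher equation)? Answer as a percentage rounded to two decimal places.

10.77%

(1 + i) = (1 + r)(1 + π) = 1.04120 × 1.06390 = 1.10773268
i = 1.10773268 − 1, so the required nominal rate is 10.77%.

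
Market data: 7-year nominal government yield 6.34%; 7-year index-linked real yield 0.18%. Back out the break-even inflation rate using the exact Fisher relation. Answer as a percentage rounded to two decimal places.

(1 + π) = (1 + i)/(1 + r) = 1.06340 / 1.00180 = 1.061489
Break-even inflation = 1.061489 − 1 → 6.15%.

6.15%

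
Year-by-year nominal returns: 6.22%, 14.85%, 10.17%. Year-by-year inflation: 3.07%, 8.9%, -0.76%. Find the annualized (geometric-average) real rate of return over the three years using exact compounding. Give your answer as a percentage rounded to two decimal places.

Compound the nominal returns: 1.0622 × 1.1485 × 1.1017 = 1.34400426.
Compound inflation: 1.0307 × 1.0890 × 0.9924 = 1.11390181.
Deflate: 1.34400426 / 1.11390181 = 1.20657337.
Annualized real rate = 1.20657337^(1/3) − 1 = 6.4595% → 6.46%.

6.46%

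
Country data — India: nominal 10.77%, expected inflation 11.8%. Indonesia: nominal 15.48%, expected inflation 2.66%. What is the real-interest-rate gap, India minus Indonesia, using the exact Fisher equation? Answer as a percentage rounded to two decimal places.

India: (1 + 0.1077)/(1 + 0.1180) − 1 = -0.9213%
Indonesia: (1 + 0.1548)/(1 + 0.0266) − 1 = 12.4878%
Differential = -0.9213% − 12.4878% = -13.4091% → -13.41%.

-13.41%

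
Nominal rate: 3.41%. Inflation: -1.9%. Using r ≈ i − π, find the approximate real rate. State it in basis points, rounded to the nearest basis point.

531 basis points

r ≈ i − π = 3.41% − (-1.9%) = 531 basis points.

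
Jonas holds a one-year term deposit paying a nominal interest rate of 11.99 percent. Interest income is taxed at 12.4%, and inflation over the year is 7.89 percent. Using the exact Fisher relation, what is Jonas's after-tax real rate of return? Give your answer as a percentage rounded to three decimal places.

After-tax nominal return = 11.99% × (1 − 0.124) = 10.50324%.
1 + r = 1.1050324 / 1.07890 = 1.024221
After-tax real rate = 1.024221 − 1 → 2.422%.

2.422%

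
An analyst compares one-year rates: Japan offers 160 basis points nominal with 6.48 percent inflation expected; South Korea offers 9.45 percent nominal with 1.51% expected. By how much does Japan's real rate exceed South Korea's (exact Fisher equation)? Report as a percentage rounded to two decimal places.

-12.40%

Japan: (1 + 0.0160)/(1 + 0.0648) − 1 = -4.5830%
South Korea: (1 + 0.0945)/(1 + 0.0151) − 1 = 7.8219%
Differential = -4.5830% − 7.8219% = -12.4049% → -12.40%.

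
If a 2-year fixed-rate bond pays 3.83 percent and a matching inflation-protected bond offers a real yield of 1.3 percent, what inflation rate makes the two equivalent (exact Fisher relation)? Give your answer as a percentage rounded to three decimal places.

(1 + π) = (1 + i)/(1 + r) = 1.03830 / 1.01300 = 1.0249753
Break-even inflation = 1.0249753 − 1 → 2.498%.

2.498%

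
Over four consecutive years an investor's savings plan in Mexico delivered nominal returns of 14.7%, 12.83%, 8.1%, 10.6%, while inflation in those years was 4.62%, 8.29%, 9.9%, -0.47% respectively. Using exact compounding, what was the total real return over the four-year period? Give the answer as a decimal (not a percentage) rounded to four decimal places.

0.2486

Nominal growth factor = 1.1470 × 1.1283 × 1.0810 × 1.1060 = 1.547280
Price-level growth factor = 1.0462 × 1.0829 × 1.0990 × 0.9953 = 1.239238
Real growth factor = 1.547280 / 1.239238 = 1.248573
Total real return = 1.248573 − 1 → 0.2486.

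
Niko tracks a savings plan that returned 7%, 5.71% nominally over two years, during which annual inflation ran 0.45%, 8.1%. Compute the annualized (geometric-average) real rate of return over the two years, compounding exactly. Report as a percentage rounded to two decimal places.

2.06%

Nominal growth factor = 1.0700 × 1.0571 = 1.13109700
Price-level growth factor = 1.0045 × 1.0810 = 1.08586450
Real growth factor = 1.13109700 / 1.08586450 = 1.04165575
Annualized real rate = 1.04165575^(1/2) − 1 = 2.0615% → 2.06%.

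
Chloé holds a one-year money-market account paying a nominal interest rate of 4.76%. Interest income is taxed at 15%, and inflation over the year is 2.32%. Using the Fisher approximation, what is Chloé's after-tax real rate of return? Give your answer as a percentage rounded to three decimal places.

1.726%

After-tax nominal return = 4.76% × (1 − 0.15) = 4.0460%.
r ≈ 4.0460% − 2.32% → 1.726%.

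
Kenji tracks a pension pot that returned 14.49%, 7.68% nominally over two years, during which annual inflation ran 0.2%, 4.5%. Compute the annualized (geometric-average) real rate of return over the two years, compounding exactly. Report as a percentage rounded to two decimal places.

Compound the nominal returns: 1.1449 × 1.0768 = 1.23282832.
Compound inflation: 1.0020 × 1.0450 = 1.04709000.
Deflate: 1.23282832 / 1.04709000 = 1.17738525.
Annualized real rate = 1.17738525^(1/2) − 1 = 8.5074% → 8.51%.

8.51%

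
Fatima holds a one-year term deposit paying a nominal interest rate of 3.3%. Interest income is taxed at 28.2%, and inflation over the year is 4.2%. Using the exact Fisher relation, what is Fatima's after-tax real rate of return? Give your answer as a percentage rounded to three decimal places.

After-tax nominal return = 3.3% × (1 − 0.282) = 2.3694%.
1 + r = 1.023694 / 1.04200 = 0.982432
After-tax real rate = 0.982432 − 1 → -1.757%.

-1.757%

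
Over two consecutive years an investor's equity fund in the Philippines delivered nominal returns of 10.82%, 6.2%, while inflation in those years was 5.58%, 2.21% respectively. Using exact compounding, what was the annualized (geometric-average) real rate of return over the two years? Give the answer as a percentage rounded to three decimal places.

4.432%

Nominal growth factor = 1.1082 × 1.0620 = 1.17690840
Price-level growth factor = 1.0558 × 1.0221 = 1.07913318
Real growth factor = 1.17690840 / 1.07913318 = 1.09060533
Annualized real rate = 1.09060533^(1/2) − 1 = 4.4321% → 4.432%.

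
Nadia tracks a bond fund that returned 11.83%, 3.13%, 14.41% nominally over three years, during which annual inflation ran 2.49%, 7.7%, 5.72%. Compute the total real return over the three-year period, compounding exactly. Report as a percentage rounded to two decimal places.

13.07%

Compound the nominal returns: 1.1183 × 1.0313 × 1.1441 = 1.319494.
Compound inflation: 1.0249 × 1.0770 × 1.0572 = 1.166956.
Deflate: 1.319494 / 1.166956 = 1.130715.
Total real return = 1.130715 − 1 → 13.07%.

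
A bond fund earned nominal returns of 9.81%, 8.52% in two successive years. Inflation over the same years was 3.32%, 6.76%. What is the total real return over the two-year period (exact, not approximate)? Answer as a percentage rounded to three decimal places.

8.034%

Nominal growth factor = 1.0981 × 1.0852 = 1.191658
Price-level growth factor = 1.0332 × 1.0676 = 1.103044
Real growth factor = 1.191658 / 1.103044 = 1.080336
Total real return = 1.080336 − 1 → 8.034%.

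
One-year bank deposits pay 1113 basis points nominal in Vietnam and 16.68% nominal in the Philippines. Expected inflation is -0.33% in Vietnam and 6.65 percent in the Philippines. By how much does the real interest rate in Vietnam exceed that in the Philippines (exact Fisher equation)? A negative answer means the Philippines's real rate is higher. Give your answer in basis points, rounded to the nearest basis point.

Vietnam: (1 + 0.1113)/(1 − 0.0033) − 1 = 11.4979%
The Philippines: (1 + 0.1668)/(1 + 0.0665) − 1 = 9.4046%
Differential = 11.4979% − 9.4046% = 2.0933% → 209 basis points.

209 basis points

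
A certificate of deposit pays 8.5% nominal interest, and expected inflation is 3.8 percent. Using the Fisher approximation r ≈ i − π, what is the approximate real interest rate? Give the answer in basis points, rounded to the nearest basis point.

r ≈ i − π = 8.5% − 3.8% = 470 basis points.

470 basis points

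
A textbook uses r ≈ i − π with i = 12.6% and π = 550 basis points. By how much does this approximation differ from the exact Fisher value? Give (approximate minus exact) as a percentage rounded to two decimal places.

Approximate: r ≈ 12.600% − 5.500% = 7.1000%
Exact: (1 + 0.1260)/(1 + 0.0550) − 1 = 6.7299%
Error = 7.1000% − 6.7299% = 0.3701% → 0.37%.

0.37%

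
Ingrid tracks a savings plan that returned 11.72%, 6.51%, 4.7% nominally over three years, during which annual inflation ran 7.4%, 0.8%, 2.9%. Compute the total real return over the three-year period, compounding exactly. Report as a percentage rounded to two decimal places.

Compound the nominal returns: 1.1172 × 1.0651 × 1.0470 = 1.245856.
Compound inflation: 1.0740 × 1.0080 × 1.0290 = 1.113987.
Deflate: 1.245856 / 1.113987 = 1.118376.
Total real return = 1.118376 − 1 → 11.84%.

11.84%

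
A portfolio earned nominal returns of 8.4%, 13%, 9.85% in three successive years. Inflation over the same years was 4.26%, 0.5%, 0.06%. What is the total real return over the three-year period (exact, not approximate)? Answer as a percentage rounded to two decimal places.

Nominal growth factor = 1.0840 × 1.1300 × 1.0985 = 1.345575
Price-level growth factor = 1.0426 × 1.0050 × 1.0006 = 1.048442
Real growth factor = 1.345575 / 1.048442 = 1.283404
Total real return = 1.283404 − 1 → 28.34%.

28.34%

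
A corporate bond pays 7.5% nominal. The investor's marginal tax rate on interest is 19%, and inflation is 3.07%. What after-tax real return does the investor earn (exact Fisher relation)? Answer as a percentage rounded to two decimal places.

After-tax nominal return = 7.5% × (1 − 0.19) = 6.0750%.
1 + r = 1.06075 / 1.03070 = 1.029155
After-tax real rate = 1.029155 − 1 → 2.92%.

2.92%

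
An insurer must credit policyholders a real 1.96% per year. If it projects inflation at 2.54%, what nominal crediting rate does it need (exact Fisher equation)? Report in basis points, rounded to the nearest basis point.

(1 + i) = (1 + r)(1 + π) = 1.01960 × 1.02540 = 1.04549784
i = 1.04549784 − 1, so the required nominal rate is 455 basis points.

455 basis points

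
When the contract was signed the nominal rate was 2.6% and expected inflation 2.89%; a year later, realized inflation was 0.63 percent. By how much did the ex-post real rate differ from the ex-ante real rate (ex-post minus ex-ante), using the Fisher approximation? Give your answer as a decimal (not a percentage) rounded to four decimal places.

0.0226

Ex-ante: 2.6% − 2.89% = -0.290%
Ex-post: 2.6% − 0.63% = 1.970%
Difference (ex-post − ex-ante) = 2.2600% → 0.0226.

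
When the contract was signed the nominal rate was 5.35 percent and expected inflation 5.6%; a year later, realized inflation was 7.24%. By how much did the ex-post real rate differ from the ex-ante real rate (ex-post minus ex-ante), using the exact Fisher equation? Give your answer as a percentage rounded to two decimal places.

-1.53%

Ex-ante: (1 + 0.0535)/(1 + 0.0560) − 1 = -0.2367%
Ex-post: (1 + 0.0535)/(1 + 0.0724) − 1 = -1.7624%
Difference (ex-post − ex-ante) = -1.5257% → -1.53%.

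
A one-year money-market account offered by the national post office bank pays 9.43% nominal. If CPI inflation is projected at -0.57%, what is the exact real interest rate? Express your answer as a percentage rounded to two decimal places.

10.06%

By the Fisher identity, 1 + r = (1 + i)/(1 + π).
1 + r = 1.09430 / 0.99430 = 1.100573
r = 1.100573 − 1 = 10.0573%, i.e. 10.06%.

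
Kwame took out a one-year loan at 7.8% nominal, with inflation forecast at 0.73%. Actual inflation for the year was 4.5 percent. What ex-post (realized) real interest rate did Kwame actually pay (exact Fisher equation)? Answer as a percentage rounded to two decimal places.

3.16%

Ex-post: (1 + 0.0780)/(1 + 0.0450) − 1 = 3.1579%
So the realized real rate is 3.16%.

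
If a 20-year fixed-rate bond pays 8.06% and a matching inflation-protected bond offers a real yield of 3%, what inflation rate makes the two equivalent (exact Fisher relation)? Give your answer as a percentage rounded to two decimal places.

(1 + π) = (1 + i)/(1 + r) = 1.08060 / 1.03000 = 1.049126
Break-even inflation = 1.049126 − 1 → 4.91%.

4.91%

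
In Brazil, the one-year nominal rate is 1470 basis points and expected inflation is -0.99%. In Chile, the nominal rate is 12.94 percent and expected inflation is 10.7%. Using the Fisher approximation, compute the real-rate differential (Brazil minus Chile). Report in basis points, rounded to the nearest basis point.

Brazil: 14.7% − (-0.99%) = 15.690%
Chile: 12.94% − 10.7% = 2.240%
Differential = 13.450% → 1345 basis points.

1345 basis points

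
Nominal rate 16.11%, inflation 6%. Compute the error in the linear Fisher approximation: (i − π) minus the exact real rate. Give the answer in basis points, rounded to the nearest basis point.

57 basis points

Approximate: r ≈ 16.110% − 6.000% = 10.1100%
Exact: (1 + 0.1611)/(1 + 0.0600) − 1 = 9.5377%
Error = 10.1100% − 9.5377% = 0.5723% → 57 basis points.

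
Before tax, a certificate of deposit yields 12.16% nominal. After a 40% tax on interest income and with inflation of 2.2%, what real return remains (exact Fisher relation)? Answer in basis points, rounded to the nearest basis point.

After-tax nominal return = 12.16% × (1 − 0.4) = 7.2960%.
1 + r = 1.07296 / 1.02200 = 1.049863
After-tax real rate = 1.049863 − 1 → 499 basis points.

499 basis points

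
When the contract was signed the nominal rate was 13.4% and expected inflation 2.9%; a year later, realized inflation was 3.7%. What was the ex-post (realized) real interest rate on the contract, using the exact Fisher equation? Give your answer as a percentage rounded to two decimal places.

Ex-post: (1 + 0.1340)/(1 + 0.0370) − 1 = 9.3539%
So the realized real rate is 9.35%.

9.35%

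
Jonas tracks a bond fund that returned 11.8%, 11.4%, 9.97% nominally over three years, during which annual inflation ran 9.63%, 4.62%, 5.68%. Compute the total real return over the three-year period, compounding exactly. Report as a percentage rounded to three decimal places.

12.996%

Nominal growth factor = 1.1180 × 1.1140 × 1.0997 = 1.369624
Price-level growth factor = 1.0963 × 1.0462 × 1.0568 = 1.212096
Real growth factor = 1.369624 / 1.212096 = 1.129963
Total real return = 1.129963 − 1 → 12.996%.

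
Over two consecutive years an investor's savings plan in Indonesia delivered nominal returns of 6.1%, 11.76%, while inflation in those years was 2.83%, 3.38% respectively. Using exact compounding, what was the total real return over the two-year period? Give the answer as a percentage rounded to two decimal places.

11.54%

Nominal growth factor = 1.0610 × 1.1176 = 1.185774
Price-level growth factor = 1.0283 × 1.0338 = 1.063057
Real growth factor = 1.185774 / 1.063057 = 1.115438
Total real return = 1.115438 − 1 → 11.54%.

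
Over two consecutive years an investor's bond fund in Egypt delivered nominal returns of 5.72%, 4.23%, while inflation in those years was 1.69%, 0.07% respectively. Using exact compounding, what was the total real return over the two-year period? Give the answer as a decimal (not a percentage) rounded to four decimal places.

Nominal growth factor = 1.0572 × 1.0423 = 1.101920
Price-level growth factor = 1.0169 × 1.0007 = 1.017612
Real growth factor = 1.101920 / 1.017612 = 1.082849
Total real return = 1.082849 − 1 → 0.0828.

0.0828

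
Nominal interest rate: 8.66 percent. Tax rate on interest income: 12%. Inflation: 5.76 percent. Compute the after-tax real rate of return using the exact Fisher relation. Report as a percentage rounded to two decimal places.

1.76%

After-tax nominal return = 8.66% × (1 − 0.12) = 7.6208%.
1 + r = 1.076208 / 1.05760 = 1.017595
After-tax real rate = 1.017595 − 1 → 1.76%.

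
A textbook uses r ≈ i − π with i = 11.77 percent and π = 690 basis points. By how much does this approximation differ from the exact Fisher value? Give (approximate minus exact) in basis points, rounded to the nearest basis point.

Approximate: r ≈ 11.770% − 6.900% = 4.8700%
Exact: (1 + 0.1177)/(1 + 0.0690) − 1 = 4.5557%
Error = 4.8700% − 4.5557% = 0.3143% → 31 basis points.

31 basis points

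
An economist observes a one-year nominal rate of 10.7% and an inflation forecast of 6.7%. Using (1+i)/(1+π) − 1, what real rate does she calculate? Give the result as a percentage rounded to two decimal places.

1 + r = 1.10700 / 1.06700 = 1.037488
r = 1.037488 − 1 = 3.7488%, i.e. 3.75%.

3.75%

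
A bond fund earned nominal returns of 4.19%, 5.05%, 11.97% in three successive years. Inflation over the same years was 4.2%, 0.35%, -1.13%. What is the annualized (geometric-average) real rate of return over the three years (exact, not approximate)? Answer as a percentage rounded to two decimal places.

Nominal growth factor = 1.0419 × 1.0505 × 1.1197 = 1.22552951
Price-level growth factor = 1.0420 × 1.0035 × 0.9887 = 1.03383119
Real growth factor = 1.22552951 / 1.03383119 = 1.18542517
Annualized real rate = 1.18542517^(1/3) − 1 = 5.8339% → 5.83%.

5.83%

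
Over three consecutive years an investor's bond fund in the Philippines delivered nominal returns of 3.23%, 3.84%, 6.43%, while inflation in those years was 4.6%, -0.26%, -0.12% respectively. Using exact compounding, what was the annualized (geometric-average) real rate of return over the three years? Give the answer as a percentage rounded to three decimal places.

Nominal growth factor = 1.0323 × 1.0384 × 1.0643 = 1.14086608
Price-level growth factor = 1.0460 × 0.9974 × 0.9988 = 1.04202846
Real growth factor = 1.14086608 / 1.04202846 = 1.09485117
Annualized real rate = 1.09485117^(1/3) − 1 = 3.0667% → 3.067%.

3.067%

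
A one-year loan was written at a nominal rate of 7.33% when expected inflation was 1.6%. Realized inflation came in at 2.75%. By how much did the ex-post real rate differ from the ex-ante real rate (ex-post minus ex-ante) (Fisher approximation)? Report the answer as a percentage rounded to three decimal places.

-1.150%

Ex-ante: 7.33% − 1.6% = 5.730%
Ex-post: 7.33% − 2.75% = 4.580%
Difference (ex-post − ex-ante) = -1.1500% → -1.150%.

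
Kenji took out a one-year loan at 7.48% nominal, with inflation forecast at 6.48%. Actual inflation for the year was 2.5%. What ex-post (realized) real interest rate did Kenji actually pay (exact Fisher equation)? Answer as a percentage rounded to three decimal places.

Ex-post: (1 + 0.0748)/(1 + 0.0250) − 1 = 4.85854%
So the realized real rate is 4.859%.

4.859%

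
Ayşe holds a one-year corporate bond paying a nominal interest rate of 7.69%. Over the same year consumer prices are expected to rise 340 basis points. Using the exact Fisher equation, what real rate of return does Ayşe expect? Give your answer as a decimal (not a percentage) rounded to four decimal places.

1 + r = 1.07690 / 1.03400 = 1.041489
r = 1.041489 − 1 = 4.1489%, i.e. 0.0415.

0.0415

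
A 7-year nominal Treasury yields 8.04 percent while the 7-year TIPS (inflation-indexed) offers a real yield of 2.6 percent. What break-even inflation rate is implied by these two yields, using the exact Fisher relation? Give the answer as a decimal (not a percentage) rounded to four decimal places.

0.0530

(1 + π) = (1 + i)/(1 + r) = 1.08040 / 1.02600 = 1.053021
Break-even inflation = 1.053021 − 1 → 0.0530.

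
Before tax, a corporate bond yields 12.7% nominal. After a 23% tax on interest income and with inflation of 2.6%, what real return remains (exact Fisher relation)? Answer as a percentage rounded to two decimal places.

After-tax nominal return = 12.7% × (1 − 0.23) = 9.7790%.
1 + r = 1.09779 / 1.02600 = 1.069971
After-tax real rate = 1.069971 − 1 → 7.00%.

7.00%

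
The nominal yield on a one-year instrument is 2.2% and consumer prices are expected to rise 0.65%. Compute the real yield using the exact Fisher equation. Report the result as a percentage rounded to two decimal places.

1.54%

By the Fisher identity, 1 + r = (1 + i)/(1 + π).
1 + r = 1.02200 / 1.00650 = 1.015400
r = 1.015400 − 1 = 1.5400%, i.e. 1.54%.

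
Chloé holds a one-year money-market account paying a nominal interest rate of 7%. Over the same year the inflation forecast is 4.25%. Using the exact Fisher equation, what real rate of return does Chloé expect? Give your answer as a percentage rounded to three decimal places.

2.638%

1 + r = 1.07000 / 1.04250 = 1.026379
r = 1.026379 − 1 = 2.6379%, i.e. 2.638%.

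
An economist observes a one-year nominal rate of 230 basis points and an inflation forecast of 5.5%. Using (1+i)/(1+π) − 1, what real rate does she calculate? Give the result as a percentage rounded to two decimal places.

By the Fisher identity, 1 + r = (1 + i)/(1 + π).
1 + r = 1.02300 / 1.05500 = 0.969668
r = 0.969668 − 1 = -3.0332%, i.e. -3.03%.

-3.03%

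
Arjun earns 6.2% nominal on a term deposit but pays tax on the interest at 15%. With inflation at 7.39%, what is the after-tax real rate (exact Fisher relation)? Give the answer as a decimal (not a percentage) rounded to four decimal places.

After-tax nominal return = 6.2% × (1 − 0.15) = 5.2700%.
1 + r = 1.05270 / 1.07390 = 0.980259
After-tax real rate = 0.980259 − 1 → -0.0197.

-0.0197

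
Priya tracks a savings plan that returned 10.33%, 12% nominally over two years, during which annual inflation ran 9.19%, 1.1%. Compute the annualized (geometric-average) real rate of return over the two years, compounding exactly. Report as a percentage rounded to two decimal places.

Nominal growth factor = 1.1033 × 1.1200 = 1.23569600
Price-level growth factor = 1.0919 × 1.0110 = 1.10391090
Real growth factor = 1.23569600 / 1.10391090 = 1.11938020
Annualized real rate = 1.11938020^(1/2) − 1 = 5.8008% → 5.80%.

5.80%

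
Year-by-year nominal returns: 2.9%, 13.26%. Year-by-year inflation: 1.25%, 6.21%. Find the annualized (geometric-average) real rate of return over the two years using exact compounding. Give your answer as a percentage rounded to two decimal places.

4.10%

Compound the nominal returns: 1.0290 × 1.1326 = 1.16544540.
Compound inflation: 1.0125 × 1.0621 = 1.07537625.
Deflate: 1.16544540 / 1.07537625 = 1.08375594.
Annualized real rate = 1.08375594^(1/2) − 1 = 4.1036% → 4.10%.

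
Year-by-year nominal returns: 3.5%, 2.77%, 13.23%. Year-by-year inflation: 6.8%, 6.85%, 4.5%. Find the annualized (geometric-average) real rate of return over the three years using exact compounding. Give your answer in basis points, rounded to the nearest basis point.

33 basis points

Nominal growth factor = 1.0350 × 1.0277 × 1.1323 = 1.20439297
Price-level growth factor = 1.0680 × 1.0685 × 1.0450 = 1.19251011
Real growth factor = 1.20439297 / 1.19251011 = 1.00996458
Annualized real rate = 1.00996458^(1/3) − 1 = 0.3311% → 33 basis points.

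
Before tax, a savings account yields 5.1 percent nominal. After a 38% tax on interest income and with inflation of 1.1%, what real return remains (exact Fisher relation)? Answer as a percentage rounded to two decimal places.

2.04%

After-tax nominal return = 5.1% × (1 − 0.38) = 3.1620%.
1 + r = 1.03162 / 1.01100 = 1.020396
After-tax real rate = 1.020396 − 1 → 2.04%.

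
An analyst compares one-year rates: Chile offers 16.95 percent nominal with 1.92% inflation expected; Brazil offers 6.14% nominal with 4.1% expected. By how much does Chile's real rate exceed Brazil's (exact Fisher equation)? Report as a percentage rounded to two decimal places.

12.79%

Chile: (1 + 0.1695)/(1 + 0.0192) − 1 = 14.7469%
Brazil: (1 + 0.0614)/(1 + 0.0410) − 1 = 1.9597%
Differential = 14.7469% − 1.9597% = 12.7872% → 12.79%.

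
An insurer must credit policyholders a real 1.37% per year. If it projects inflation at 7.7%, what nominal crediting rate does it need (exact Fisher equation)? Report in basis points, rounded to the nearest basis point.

918 basis points

(1 + i) = (1 + r)(1 + π) = 1.01370 × 1.07700 = 1.0917549
i = 1.0917549 − 1, so the required nominal rate is 918 basis points.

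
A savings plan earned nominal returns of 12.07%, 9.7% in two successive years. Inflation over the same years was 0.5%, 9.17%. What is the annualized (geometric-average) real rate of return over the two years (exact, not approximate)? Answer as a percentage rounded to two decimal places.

Nominal growth factor = 1.1207 × 1.0970 = 1.22940790
Price-level growth factor = 1.0050 × 1.0917 = 1.09715850
Real growth factor = 1.22940790 / 1.09715850 = 1.12053810
Annualized real rate = 1.12053810^(1/2) − 1 = 5.8555% → 5.86%.

5.86%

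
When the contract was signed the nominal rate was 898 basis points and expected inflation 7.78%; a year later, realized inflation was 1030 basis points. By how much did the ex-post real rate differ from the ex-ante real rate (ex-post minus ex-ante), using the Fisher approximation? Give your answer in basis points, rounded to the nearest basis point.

Ex-ante: 8.98% − 7.78% = 1.200%
Ex-post: 8.98% − 10.3% = -1.320%
Difference (ex-post − ex-ante) = -2.5200% → -252 basis points.

-252 basis points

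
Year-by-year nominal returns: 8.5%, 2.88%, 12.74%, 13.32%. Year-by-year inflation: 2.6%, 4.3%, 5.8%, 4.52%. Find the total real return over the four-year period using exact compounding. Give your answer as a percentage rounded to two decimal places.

Compound the nominal returns: 1.0850 × 1.0288 × 1.1274 × 1.1332 = 1.426085.
Compound inflation: 1.0260 × 1.0430 × 1.0580 × 1.0452 = 1.183360.
Deflate: 1.426085 / 1.183360 = 1.205115.
Total real return = 1.205115 − 1 → 20.51%.

20.51%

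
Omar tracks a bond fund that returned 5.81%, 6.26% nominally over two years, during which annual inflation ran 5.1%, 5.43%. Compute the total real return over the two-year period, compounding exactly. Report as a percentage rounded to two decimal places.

Compound the nominal returns: 1.0581 × 1.0626 = 1.124337.
Compound inflation: 1.0510 × 1.0543 = 1.108069.
Deflate: 1.124337 / 1.108069 = 1.014681.
Total real return = 1.014681 − 1 → 1.47%.

1.47%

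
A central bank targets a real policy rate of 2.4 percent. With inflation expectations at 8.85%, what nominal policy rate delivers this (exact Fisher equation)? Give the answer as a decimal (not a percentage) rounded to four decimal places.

0.1146

(1 + i) = (1 + r)(1 + π) = 1.02400 × 1.08850 = 1.114624
i = 1.114624 − 1, so the required nominal rate is 0.1146.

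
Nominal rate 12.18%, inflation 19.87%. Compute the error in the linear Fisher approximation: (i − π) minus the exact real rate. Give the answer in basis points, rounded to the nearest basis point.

-127 basis points

Approximate: r ≈ 12.180% − 19.870% = -7.6900%
Exact: (1 + 0.1218)/(1 + 0.1987) − 1 = -6.4153%
Error = -7.6900% − (-6.4153%) = -1.2747% → -127 basis points.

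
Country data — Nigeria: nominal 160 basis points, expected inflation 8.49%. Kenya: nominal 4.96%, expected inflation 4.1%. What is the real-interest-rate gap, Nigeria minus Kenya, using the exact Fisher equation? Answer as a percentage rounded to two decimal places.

-7.18%

Nigeria: (1 + 0.0160)/(1 + 0.0849) − 1 = -6.3508%
Kenya: (1 + 0.0496)/(1 + 0.0410) − 1 = 0.8261%
Differential = -6.3508% − 0.8261% = -7.1769% → -7.18%.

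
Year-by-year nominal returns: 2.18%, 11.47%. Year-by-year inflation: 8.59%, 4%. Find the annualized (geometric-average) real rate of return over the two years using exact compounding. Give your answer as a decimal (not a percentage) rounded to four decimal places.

Nominal growth factor = 1.0218 × 1.1147 = 1.13900046
Price-level growth factor = 1.0859 × 1.0400 = 1.12933600
Real growth factor = 1.13900046 / 1.12933600 = 1.00855765
Annualized real rate = 1.00855765^(1/2) − 1 = 0.4270% → 0.0043.

0.0043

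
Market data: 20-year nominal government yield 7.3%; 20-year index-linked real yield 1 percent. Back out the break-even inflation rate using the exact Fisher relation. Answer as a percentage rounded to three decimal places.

6.238%

(1 + π) = (1 + i)/(1 + r) = 1.07300 / 1.01000 = 1.062376
Break-even inflation = 1.062376 − 1 → 6.238%.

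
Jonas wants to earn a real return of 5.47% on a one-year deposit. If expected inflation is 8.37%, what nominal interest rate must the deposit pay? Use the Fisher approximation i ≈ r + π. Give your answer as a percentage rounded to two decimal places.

i ≈ r + π = 5.47% + 8.37% = 13.84%.

13.84%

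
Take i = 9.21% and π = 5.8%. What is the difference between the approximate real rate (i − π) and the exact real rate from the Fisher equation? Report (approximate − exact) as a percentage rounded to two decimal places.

0.19%

Approximate: r ≈ 9.210% − 5.800% = 3.4100%
Exact: (1 + 0.0921)/(1 + 0.0580) − 1 = 3.2231%
Error = 3.4100% − 3.2231% = 0.1869% → 0.19%.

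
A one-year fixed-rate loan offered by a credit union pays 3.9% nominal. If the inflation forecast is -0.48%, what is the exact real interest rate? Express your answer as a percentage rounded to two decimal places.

4.40%

1 + r = 1.03900 / 0.99520 = 1.044011
r = 1.044011 − 1 = 4.4011%, i.e. 4.40%.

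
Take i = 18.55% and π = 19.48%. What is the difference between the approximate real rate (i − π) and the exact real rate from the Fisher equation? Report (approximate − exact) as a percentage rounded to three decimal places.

-0.152%

Approximate: r ≈ 18.550% − 19.480% = -0.9300%
Exact: (1 + 0.1855)/(1 + 0.1948) − 1 = -0.7784%
Error = -0.9300% − (-0.7784%) = -0.1516% → -0.152%.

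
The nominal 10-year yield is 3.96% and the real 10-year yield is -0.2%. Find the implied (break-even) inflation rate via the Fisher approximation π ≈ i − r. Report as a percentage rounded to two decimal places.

π ≈ i − r = 3.96% − (-0.2%) → 4.16%.

4.16%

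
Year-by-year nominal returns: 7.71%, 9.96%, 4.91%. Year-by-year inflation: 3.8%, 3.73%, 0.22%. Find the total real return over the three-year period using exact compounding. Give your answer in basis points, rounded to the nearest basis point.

1515 basis points

Compound the nominal returns: 1.0771 × 1.0996 × 1.0491 = 1.242532.
Compound inflation: 1.0380 × 1.0373 × 1.0022 = 1.079086.
Deflate: 1.242532 / 1.079086 = 1.151467.
Total real return = 1.151467 − 1 → 1515 basis points.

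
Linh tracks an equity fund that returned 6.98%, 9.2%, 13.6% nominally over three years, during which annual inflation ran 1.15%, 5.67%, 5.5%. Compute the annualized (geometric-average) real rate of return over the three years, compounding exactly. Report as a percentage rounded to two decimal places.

5.58%

Compound the nominal returns: 1.0698 × 1.0920 × 1.1360 = 1.32709974.
Compound inflation: 1.0115 × 1.0567 × 1.0550 = 1.12763891.
Deflate: 1.32709974 / 1.12763891 = 1.17688360.
Annualized real rate = 1.17688360^(1/3) − 1 = 5.5791% → 5.58%.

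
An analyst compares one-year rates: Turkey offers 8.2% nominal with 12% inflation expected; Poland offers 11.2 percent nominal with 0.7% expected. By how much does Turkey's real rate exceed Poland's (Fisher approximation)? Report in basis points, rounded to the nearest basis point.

Turkey: 8.2% − 12% = -3.800%
Poland: 11.2% − 0.7% = 10.500%
Differential = -14.300% → -1430 basis points.

-1430 basis points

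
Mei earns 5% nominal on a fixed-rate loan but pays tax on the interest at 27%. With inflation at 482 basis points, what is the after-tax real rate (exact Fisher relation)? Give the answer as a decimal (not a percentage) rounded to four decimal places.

After-tax nominal return = 5% × (1 − 0.27) = 3.6500%.
1 + r = 1.03650 / 1.04820 = 0.988838
After-tax real rate = 0.988838 − 1 → -0.0112.

-0.0112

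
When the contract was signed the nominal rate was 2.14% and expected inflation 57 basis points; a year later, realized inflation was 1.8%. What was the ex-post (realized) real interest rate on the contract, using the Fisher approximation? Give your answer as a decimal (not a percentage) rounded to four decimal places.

Ex-post: 2.14% − 1.8% = 0.340%
So the realized real rate is 0.0034.

0.0034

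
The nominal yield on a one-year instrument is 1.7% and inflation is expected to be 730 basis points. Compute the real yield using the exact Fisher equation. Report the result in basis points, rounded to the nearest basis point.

-522 basis points

By the Fisher identity, 1 + r = (1 + i)/(1 + π).
1 + r = 1.01700 / 1.07300 = 0.947810
r = 0.947810 − 1 = -5.2190%, i.e. -522 basis points.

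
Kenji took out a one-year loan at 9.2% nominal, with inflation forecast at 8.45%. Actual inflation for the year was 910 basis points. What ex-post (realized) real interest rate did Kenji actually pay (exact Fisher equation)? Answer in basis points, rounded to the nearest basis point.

9 basis points

Ex-post: (1 + 0.0920)/(1 + 0.0910) − 1 = 0.0917%
So the realized real rate is 9 basis points.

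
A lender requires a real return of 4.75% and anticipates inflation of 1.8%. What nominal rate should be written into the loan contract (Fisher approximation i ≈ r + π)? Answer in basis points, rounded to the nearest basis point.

i ≈ r + π = 4.75% + 1.8% = 655 basis points.

655 basis points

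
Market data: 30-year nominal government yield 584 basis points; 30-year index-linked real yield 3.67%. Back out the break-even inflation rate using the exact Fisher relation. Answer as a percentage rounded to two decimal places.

(1 + π) = (1 + i)/(1 + r) = 1.05840 / 1.03670 = 1.020932
Break-even inflation = 1.020932 − 1 → 2.09%.

2.09%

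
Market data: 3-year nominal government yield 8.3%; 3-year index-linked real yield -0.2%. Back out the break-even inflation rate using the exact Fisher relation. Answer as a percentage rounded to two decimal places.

8.52%

(1 + π) = (1 + i)/(1 + r) = 1.08300 / 0.99800 = 1.085170
Break-even inflation = 1.085170 − 1 → 8.52%.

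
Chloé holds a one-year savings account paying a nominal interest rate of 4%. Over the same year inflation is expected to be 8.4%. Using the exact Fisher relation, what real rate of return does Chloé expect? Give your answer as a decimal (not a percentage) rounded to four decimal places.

1 + r = 1.04000 / 1.08400 = 0.959410
r = 0.959410 − 1 = -4.0590%, i.e. -0.0406.

-0.0406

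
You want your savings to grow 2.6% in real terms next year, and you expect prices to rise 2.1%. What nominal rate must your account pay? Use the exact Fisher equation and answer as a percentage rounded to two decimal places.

4.75%

(1 + i) = (1 + r)(1 + π) = 1.02600 × 1.02100 = 1.047546
i = 1.047546 − 1, so the required nominal rate is 4.75%.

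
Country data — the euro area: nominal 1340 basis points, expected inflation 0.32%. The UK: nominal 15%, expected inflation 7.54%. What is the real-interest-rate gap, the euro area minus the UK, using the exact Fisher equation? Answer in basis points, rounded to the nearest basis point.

The euro area: (1 + 0.1340)/(1 + 0.0032) − 1 = 13.0383%
The UK: (1 + 0.1500)/(1 + 0.0754) − 1 = 6.9370%
Differential = 13.0383% − 6.9370% = 6.1013% → 610 basis points.

610 basis points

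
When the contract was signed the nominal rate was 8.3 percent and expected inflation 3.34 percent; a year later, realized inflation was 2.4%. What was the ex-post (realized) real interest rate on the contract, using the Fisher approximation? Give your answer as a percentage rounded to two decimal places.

Ex-post: 8.3% − 2.4% = 5.900%
So the realized real rate is 5.90%.

5.90%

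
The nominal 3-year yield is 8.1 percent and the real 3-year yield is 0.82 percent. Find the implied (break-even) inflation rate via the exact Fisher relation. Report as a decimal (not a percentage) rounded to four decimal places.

(1 + π) = (1 + i)/(1 + r) = 1.08100 / 1.00820 = 1.072208
Break-even inflation = 1.072208 − 1 → 0.0722.

0.0722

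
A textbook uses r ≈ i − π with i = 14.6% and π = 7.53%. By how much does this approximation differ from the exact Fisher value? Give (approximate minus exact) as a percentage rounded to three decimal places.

Approximate: r ≈ 14.600% − 7.530% = 7.0700%
Exact: (1 + 0.1460)/(1 + 0.0753) − 1 = 6.5749%
Error = 7.0700% − 6.5749% = 0.4951% → 0.495%.

0.495%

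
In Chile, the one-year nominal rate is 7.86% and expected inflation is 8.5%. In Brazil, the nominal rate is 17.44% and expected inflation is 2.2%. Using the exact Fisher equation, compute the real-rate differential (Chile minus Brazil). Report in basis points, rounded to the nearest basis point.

Chile: (1 + 0.0786)/(1 + 0.0850) − 1 = -0.5899%
Brazil: (1 + 0.1744)/(1 + 0.0220) − 1 = 14.9119%
Differential = -0.5899% − 14.9119% = -15.5018% → -1550 basis points.

-1550 basis points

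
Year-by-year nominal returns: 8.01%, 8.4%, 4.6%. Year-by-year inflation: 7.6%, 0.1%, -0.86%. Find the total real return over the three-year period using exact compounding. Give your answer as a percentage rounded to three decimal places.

14.691%

Compound the nominal returns: 1.0801 × 1.0840 × 1.0460 = 1.224687.
Compound inflation: 1.0760 × 1.0010 × 0.9914 = 1.067813.
Deflate: 1.224687 / 1.067813 = 1.146911.
Total real return = 1.146911 − 1 → 14.691%.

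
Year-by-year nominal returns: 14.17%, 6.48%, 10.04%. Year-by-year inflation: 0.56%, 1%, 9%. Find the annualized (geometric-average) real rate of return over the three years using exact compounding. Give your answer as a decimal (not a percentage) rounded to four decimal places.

Nominal growth factor = 1.1417 × 1.0648 × 1.1004 = 1.33773665
Price-level growth factor = 1.0056 × 1.0100 × 1.0900 = 1.10706504
Real growth factor = 1.33773665 / 1.10706504 = 1.20836320
Annualized real rate = 1.20836320^(1/3) − 1 = 6.5122% → 0.0651.

0.0651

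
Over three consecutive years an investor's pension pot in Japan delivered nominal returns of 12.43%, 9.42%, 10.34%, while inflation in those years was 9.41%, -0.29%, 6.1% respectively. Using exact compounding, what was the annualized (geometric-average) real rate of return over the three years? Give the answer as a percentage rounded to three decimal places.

5.455%

Compound the nominal returns: 1.1243 × 1.0942 × 1.1034 = 1.35741268.
Compound inflation: 1.0941 × 0.9971 × 1.0610 = 1.15747366.
Deflate: 1.35741268 / 1.15747366 = 1.17273742.
Annualized real rate = 1.17273742^(1/3) − 1 = 5.4549% → 5.455%.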